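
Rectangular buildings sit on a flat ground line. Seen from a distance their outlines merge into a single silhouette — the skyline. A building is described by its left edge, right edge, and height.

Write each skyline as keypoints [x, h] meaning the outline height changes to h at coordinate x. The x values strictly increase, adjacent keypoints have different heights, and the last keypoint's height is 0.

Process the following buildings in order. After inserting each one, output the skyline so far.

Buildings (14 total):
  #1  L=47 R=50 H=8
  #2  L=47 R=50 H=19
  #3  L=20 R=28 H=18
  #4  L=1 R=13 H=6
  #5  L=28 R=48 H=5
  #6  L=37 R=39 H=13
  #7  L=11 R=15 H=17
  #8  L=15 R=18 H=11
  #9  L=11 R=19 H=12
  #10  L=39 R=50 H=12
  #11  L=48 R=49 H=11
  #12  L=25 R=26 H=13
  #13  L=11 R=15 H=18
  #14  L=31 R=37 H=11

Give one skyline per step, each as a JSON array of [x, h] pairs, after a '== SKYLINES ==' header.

== SKYLINES ==
[[47,8],[50,0]]
[[47,19],[50,0]]
[[20,18],[28,0],[47,19],[50,0]]
[[1,6],[13,0],[20,18],[28,0],[47,19],[50,0]]
[[1,6],[13,0],[20,18],[28,5],[47,19],[50,0]]
[[1,6],[13,0],[20,18],[28,5],[37,13],[39,5],[47,19],[50,0]]
[[1,6],[11,17],[15,0],[20,18],[28,5],[37,13],[39,5],[47,19],[50,0]]
[[1,6],[11,17],[15,11],[18,0],[20,18],[28,5],[37,13],[39,5],[47,19],[50,0]]
[[1,6],[11,17],[15,12],[19,0],[20,18],[28,5],[37,13],[39,5],[47,19],[50,0]]
[[1,6],[11,17],[15,12],[19,0],[20,18],[28,5],[37,13],[39,12],[47,19],[50,0]]
[[1,6],[11,17],[15,12],[19,0],[20,18],[28,5],[37,13],[39,12],[47,19],[50,0]]
[[1,6],[11,17],[15,12],[19,0],[20,18],[28,5],[37,13],[39,12],[47,19],[50,0]]
[[1,6],[11,18],[15,12],[19,0],[20,18],[28,5],[37,13],[39,12],[47,19],[50,0]]
[[1,6],[11,18],[15,12],[19,0],[20,18],[28,5],[31,11],[37,13],[39,12],[47,19],[50,0]]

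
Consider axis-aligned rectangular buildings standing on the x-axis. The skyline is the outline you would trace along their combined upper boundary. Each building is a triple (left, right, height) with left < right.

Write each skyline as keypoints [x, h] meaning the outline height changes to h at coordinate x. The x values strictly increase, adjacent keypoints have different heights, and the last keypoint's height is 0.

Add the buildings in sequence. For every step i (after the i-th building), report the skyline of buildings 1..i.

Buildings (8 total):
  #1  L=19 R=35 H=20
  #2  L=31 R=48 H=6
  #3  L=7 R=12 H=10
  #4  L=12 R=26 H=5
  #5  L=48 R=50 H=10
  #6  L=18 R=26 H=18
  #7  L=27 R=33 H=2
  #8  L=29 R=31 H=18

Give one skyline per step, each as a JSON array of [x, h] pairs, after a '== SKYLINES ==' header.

== SKYLINES ==
[[19,20],[35,0]]
[[19,20],[35,6],[48,0]]
[[7,10],[12,0],[19,20],[35,6],[48,0]]
[[7,10],[12,5],[19,20],[35,6],[48,0]]
[[7,10],[12,5],[19,20],[35,6],[48,10],[50,0]]
[[7,10],[12,5],[18,18],[19,20],[35,6],[48,10],[50,0]]
[[7,10],[12,5],[18,18],[19,20],[35,6],[48,10],[50,0]]
[[7,10],[12,5],[18,18],[19,20],[35,6],[48,10],[50,0]]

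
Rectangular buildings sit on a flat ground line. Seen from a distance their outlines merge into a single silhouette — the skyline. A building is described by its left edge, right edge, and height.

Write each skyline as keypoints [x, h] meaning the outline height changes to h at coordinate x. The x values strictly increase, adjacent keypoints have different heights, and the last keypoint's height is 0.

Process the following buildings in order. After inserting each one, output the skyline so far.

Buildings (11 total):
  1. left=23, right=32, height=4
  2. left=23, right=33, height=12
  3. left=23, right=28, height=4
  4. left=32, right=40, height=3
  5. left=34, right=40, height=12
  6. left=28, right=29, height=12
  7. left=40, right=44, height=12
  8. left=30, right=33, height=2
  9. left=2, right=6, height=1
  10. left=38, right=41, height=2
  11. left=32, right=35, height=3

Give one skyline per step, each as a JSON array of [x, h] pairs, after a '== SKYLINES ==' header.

== SKYLINES ==
[[23,4],[32,0]]
[[23,12],[33,0]]
[[23,12],[33,0]]
[[23,12],[33,3],[40,0]]
[[23,12],[33,3],[34,12],[40,0]]
[[23,12],[33,3],[34,12],[40,0]]
[[23,12],[33,3],[34,12],[44,0]]
[[23,12],[33,3],[34,12],[44,0]]
[[2,1],[6,0],[23,12],[33,3],[34,12],[44,0]]
[[2,1],[6,0],[23,12],[33,3],[34,12],[44,0]]
[[2,1],[6,0],[23,12],[33,3],[34,12],[44,0]]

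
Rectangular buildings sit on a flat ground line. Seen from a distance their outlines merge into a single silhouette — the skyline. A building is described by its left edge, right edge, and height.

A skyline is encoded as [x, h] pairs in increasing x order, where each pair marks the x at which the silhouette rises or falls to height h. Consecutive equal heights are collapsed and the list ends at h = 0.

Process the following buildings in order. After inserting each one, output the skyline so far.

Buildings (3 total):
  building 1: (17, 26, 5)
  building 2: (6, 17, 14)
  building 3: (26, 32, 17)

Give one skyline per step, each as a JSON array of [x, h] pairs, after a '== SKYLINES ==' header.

== SKYLINES ==
[[17,5],[26,0]]
[[6,14],[17,5],[26,0]]
[[6,14],[17,5],[26,17],[32,0]]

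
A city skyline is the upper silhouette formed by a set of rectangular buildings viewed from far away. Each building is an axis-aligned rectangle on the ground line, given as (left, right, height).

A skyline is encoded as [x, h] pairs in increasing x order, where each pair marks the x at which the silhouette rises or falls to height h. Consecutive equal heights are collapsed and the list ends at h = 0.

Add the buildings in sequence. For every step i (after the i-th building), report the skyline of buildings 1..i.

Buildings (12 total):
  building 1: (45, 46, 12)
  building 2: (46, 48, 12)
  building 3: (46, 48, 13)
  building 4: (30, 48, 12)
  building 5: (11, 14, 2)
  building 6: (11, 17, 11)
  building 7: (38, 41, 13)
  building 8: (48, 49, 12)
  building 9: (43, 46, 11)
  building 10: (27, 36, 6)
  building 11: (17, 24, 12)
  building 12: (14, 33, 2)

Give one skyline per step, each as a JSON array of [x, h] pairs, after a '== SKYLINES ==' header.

== SKYLINES ==
[[45,12],[46,0]]
[[45,12],[48,0]]
[[45,12],[46,13],[48,0]]
[[30,12],[46,13],[48,0]]
[[11,2],[14,0],[30,12],[46,13],[48,0]]
[[11,11],[17,0],[30,12],[46,13],[48,0]]
[[11,11],[17,0],[30,12],[38,13],[41,12],[46,13],[48,0]]
[[11,11],[17,0],[30,12],[38,13],[41,12],[46,13],[48,12],[49,0]]
[[11,11],[17,0],[30,12],[38,13],[41,12],[46,13],[48,12],[49,0]]
[[11,11],[17,0],[27,6],[30,12],[38,13],[41,12],[46,13],[48,12],[49,0]]
[[11,11],[17,12],[24,0],[27,6],[30,12],[38,13],[41,12],[46,13],[48,12],[49,0]]
[[11,11],[17,12],[24,2],[27,6],[30,12],[38,13],[41,12],[46,13],[48,12],[49,0]]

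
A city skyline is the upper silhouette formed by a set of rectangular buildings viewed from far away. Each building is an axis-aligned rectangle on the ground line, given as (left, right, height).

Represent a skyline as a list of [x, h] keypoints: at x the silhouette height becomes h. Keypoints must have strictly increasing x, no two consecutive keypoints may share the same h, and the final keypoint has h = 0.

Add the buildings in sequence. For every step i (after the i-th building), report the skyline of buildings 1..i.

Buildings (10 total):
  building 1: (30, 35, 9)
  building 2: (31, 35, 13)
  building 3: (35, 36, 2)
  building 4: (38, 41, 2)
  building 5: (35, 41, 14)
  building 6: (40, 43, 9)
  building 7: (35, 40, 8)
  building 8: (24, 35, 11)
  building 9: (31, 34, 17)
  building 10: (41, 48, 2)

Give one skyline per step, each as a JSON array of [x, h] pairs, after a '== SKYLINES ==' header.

== SKYLINES ==
[[30,9],[35,0]]
[[30,9],[31,13],[35,0]]
[[30,9],[31,13],[35,2],[36,0]]
[[30,9],[31,13],[35,2],[36,0],[38,2],[41,0]]
[[30,9],[31,13],[35,14],[41,0]]
[[30,9],[31,13],[35,14],[41,9],[43,0]]
[[30,9],[31,13],[35,14],[41,9],[43,0]]
[[24,11],[31,13],[35,14],[41,9],[43,0]]
[[24,11],[31,17],[34,13],[35,14],[41,9],[43,0]]
[[24,11],[31,17],[34,13],[35,14],[41,9],[43,2],[48,0]]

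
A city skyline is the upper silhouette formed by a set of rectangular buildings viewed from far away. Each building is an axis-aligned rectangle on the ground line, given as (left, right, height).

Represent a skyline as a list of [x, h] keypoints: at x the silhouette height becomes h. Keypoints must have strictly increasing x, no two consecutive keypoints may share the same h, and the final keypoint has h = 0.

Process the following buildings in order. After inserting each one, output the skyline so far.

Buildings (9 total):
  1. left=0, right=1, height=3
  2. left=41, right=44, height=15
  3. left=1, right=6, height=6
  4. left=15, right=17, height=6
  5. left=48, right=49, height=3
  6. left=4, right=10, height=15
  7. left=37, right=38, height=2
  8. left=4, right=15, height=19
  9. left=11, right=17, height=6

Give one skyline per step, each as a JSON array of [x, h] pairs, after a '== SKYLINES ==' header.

== SKYLINES ==
[[0,3],[1,0]]
[[0,3],[1,0],[41,15],[44,0]]
[[0,3],[1,6],[6,0],[41,15],[44,0]]
[[0,3],[1,6],[6,0],[15,6],[17,0],[41,15],[44,0]]
[[0,3],[1,6],[6,0],[15,6],[17,0],[41,15],[44,0],[48,3],[49,0]]
[[0,3],[1,6],[4,15],[10,0],[15,6],[17,0],[41,15],[44,0],[48,3],[49,0]]
[[0,3],[1,6],[4,15],[10,0],[15,6],[17,0],[37,2],[38,0],[41,15],[44,0],[48,3],[49,0]]
[[0,3],[1,6],[4,19],[15,6],[17,0],[37,2],[38,0],[41,15],[44,0],[48,3],[49,0]]
[[0,3],[1,6],[4,19],[15,6],[17,0],[37,2],[38,0],[41,15],[44,0],[48,3],[49,0]]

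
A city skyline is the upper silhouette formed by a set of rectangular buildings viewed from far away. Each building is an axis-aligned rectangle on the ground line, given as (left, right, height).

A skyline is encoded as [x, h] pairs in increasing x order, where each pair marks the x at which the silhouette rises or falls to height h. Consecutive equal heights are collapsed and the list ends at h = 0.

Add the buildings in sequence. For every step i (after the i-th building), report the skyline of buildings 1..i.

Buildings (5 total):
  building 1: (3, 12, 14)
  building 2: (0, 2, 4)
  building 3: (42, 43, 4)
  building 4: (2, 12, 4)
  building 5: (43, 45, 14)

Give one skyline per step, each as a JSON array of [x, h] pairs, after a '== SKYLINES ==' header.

== SKYLINES ==
[[3,14],[12,0]]
[[0,4],[2,0],[3,14],[12,0]]
[[0,4],[2,0],[3,14],[12,0],[42,4],[43,0]]
[[0,4],[3,14],[12,0],[42,4],[43,0]]
[[0,4],[3,14],[12,0],[42,4],[43,14],[45,0]]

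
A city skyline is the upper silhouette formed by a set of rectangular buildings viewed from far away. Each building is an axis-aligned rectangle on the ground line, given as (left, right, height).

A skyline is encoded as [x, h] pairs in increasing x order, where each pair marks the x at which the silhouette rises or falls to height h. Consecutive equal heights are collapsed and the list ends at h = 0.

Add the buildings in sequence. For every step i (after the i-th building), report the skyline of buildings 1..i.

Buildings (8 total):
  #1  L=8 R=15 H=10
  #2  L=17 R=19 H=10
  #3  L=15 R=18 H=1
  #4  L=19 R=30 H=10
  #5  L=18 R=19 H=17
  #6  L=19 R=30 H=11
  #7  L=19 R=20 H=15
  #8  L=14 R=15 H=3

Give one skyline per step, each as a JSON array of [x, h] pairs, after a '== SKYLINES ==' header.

== SKYLINES ==
[[8,10],[15,0]]
[[8,10],[15,0],[17,10],[19,0]]
[[8,10],[15,1],[17,10],[19,0]]
[[8,10],[15,1],[17,10],[30,0]]
[[8,10],[15,1],[17,10],[18,17],[19,10],[30,0]]
[[8,10],[15,1],[17,10],[18,17],[19,11],[30,0]]
[[8,10],[15,1],[17,10],[18,17],[19,15],[20,11],[30,0]]
[[8,10],[15,1],[17,10],[18,17],[19,15],[20,11],[30,0]]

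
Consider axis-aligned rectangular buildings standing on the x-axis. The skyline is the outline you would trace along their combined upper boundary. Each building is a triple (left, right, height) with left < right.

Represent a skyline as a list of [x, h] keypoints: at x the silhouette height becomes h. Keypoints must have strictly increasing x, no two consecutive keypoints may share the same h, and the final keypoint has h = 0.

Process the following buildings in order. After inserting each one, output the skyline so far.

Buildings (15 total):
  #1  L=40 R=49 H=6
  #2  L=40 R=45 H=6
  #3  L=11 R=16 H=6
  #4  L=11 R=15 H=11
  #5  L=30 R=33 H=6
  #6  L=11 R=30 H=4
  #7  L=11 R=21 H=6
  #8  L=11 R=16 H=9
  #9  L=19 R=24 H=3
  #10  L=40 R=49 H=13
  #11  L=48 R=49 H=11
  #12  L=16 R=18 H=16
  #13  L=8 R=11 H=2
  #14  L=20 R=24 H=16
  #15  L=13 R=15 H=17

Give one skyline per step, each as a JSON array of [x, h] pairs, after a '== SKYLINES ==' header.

== SKYLINES ==
[[40,6],[49,0]]
[[40,6],[49,0]]
[[11,6],[16,0],[40,6],[49,0]]
[[11,11],[15,6],[16,0],[40,6],[49,0]]
[[11,11],[15,6],[16,0],[30,6],[33,0],[40,6],[49,0]]
[[11,11],[15,6],[16,4],[30,6],[33,0],[40,6],[49,0]]
[[11,11],[15,6],[21,4],[30,6],[33,0],[40,6],[49,0]]
[[11,11],[15,9],[16,6],[21,4],[30,6],[33,0],[40,6],[49,0]]
[[11,11],[15,9],[16,6],[21,4],[30,6],[33,0],[40,6],[49,0]]
[[11,11],[15,9],[16,6],[21,4],[30,6],[33,0],[40,13],[49,0]]
[[11,11],[15,9],[16,6],[21,4],[30,6],[33,0],[40,13],[49,0]]
[[11,11],[15,9],[16,16],[18,6],[21,4],[30,6],[33,0],[40,13],[49,0]]
[[8,2],[11,11],[15,9],[16,16],[18,6],[21,4],[30,6],[33,0],[40,13],[49,0]]
[[8,2],[11,11],[15,9],[16,16],[18,6],[20,16],[24,4],[30,6],[33,0],[40,13],[49,0]]
[[8,2],[11,11],[13,17],[15,9],[16,16],[18,6],[20,16],[24,4],[30,6],[33,0],[40,13],[49,0]]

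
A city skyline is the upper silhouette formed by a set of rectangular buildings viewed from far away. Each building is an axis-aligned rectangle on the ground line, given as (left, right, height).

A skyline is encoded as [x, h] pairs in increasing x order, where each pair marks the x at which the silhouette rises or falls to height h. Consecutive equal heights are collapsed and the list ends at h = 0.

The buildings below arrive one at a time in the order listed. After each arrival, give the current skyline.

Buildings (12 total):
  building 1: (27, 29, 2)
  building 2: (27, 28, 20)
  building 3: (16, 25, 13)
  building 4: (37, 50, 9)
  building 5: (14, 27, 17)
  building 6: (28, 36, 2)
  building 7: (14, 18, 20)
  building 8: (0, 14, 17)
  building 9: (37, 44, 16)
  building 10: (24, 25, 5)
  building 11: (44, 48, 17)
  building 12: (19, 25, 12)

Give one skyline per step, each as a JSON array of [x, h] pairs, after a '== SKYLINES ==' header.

== SKYLINES ==
[[27,2],[29,0]]
[[27,20],[28,2],[29,0]]
[[16,13],[25,0],[27,20],[28,2],[29,0]]
[[16,13],[25,0],[27,20],[28,2],[29,0],[37,9],[50,0]]
[[14,17],[27,20],[28,2],[29,0],[37,9],[50,0]]
[[14,17],[27,20],[28,2],[36,0],[37,9],[50,0]]
[[14,20],[18,17],[27,20],[28,2],[36,0],[37,9],[50,0]]
[[0,17],[14,20],[18,17],[27,20],[28,2],[36,0],[37,9],[50,0]]
[[0,17],[14,20],[18,17],[27,20],[28,2],[36,0],[37,16],[44,9],[50,0]]
[[0,17],[14,20],[18,17],[27,20],[28,2],[36,0],[37,16],[44,9],[50,0]]
[[0,17],[14,20],[18,17],[27,20],[28,2],[36,0],[37,16],[44,17],[48,9],[50,0]]
[[0,17],[14,20],[18,17],[27,20],[28,2],[36,0],[37,16],[44,17],[48,9],[50,0]]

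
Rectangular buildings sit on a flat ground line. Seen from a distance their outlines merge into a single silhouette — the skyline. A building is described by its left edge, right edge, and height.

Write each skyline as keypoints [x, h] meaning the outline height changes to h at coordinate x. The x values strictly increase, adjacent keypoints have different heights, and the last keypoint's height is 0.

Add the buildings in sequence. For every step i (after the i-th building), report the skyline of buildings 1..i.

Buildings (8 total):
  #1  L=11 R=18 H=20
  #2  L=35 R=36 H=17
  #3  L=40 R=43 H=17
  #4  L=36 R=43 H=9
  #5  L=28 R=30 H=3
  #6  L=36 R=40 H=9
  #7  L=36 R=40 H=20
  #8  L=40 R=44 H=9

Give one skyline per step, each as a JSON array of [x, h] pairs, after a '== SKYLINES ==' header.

== SKYLINES ==
[[11,20],[18,0]]
[[11,20],[18,0],[35,17],[36,0]]
[[11,20],[18,0],[35,17],[36,0],[40,17],[43,0]]
[[11,20],[18,0],[35,17],[36,9],[40,17],[43,0]]
[[11,20],[18,0],[28,3],[30,0],[35,17],[36,9],[40,17],[43,0]]
[[11,20],[18,0],[28,3],[30,0],[35,17],[36,9],[40,17],[43,0]]
[[11,20],[18,0],[28,3],[30,0],[35,17],[36,20],[40,17],[43,0]]
[[11,20],[18,0],[28,3],[30,0],[35,17],[36,20],[40,17],[43,9],[44,0]]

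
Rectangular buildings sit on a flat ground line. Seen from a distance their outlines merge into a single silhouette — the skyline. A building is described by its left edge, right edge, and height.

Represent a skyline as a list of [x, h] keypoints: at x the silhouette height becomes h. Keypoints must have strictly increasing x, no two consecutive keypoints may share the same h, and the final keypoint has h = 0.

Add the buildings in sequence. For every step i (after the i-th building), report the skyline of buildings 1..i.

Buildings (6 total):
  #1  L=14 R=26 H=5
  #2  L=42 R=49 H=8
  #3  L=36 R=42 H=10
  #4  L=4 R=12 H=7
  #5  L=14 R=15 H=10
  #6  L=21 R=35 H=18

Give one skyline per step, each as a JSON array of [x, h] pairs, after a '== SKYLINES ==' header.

== SKYLINES ==
[[14,5],[26,0]]
[[14,5],[26,0],[42,8],[49,0]]
[[14,5],[26,0],[36,10],[42,8],[49,0]]
[[4,7],[12,0],[14,5],[26,0],[36,10],[42,8],[49,0]]
[[4,7],[12,0],[14,10],[15,5],[26,0],[36,10],[42,8],[49,0]]
[[4,7],[12,0],[14,10],[15,5],[21,18],[35,0],[36,10],[42,8],[49,0]]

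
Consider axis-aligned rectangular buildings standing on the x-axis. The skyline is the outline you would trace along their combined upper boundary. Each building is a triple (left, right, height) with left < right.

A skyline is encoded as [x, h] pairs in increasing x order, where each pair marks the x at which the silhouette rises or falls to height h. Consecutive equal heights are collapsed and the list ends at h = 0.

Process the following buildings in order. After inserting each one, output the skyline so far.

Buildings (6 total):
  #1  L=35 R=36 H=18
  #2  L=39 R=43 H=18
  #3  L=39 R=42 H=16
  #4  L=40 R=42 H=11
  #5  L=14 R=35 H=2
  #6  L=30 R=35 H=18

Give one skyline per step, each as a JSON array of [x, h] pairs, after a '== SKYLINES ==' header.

== SKYLINES ==
[[35,18],[36,0]]
[[35,18],[36,0],[39,18],[43,0]]
[[35,18],[36,0],[39,18],[43,0]]
[[35,18],[36,0],[39,18],[43,0]]
[[14,2],[35,18],[36,0],[39,18],[43,0]]
[[14,2],[30,18],[36,0],[39,18],[43,0]]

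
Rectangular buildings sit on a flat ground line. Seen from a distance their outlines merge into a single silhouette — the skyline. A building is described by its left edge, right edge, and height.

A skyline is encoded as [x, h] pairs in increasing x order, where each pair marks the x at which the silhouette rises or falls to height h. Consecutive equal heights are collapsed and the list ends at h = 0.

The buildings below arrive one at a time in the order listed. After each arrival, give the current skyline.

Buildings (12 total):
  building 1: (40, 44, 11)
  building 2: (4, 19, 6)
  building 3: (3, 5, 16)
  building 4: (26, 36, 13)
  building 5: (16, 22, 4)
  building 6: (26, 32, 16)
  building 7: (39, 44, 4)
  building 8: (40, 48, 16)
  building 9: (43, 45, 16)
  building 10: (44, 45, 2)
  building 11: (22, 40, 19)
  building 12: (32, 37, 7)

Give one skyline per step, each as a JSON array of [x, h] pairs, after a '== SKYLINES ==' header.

== SKYLINES ==
[[40,11],[44,0]]
[[4,6],[19,0],[40,11],[44,0]]
[[3,16],[5,6],[19,0],[40,11],[44,0]]
[[3,16],[5,6],[19,0],[26,13],[36,0],[40,11],[44,0]]
[[3,16],[5,6],[19,4],[22,0],[26,13],[36,0],[40,11],[44,0]]
[[3,16],[5,6],[19,4],[22,0],[26,16],[32,13],[36,0],[40,11],[44,0]]
[[3,16],[5,6],[19,4],[22,0],[26,16],[32,13],[36,0],[39,4],[40,11],[44,0]]
[[3,16],[5,6],[19,4],[22,0],[26,16],[32,13],[36,0],[39,4],[40,16],[48,0]]
[[3,16],[5,6],[19,4],[22,0],[26,16],[32,13],[36,0],[39,4],[40,16],[48,0]]
[[3,16],[5,6],[19,4],[22,0],[26,16],[32,13],[36,0],[39,4],[40,16],[48,0]]
[[3,16],[5,6],[19,4],[22,19],[40,16],[48,0]]
[[3,16],[5,6],[19,4],[22,19],[40,16],[48,0]]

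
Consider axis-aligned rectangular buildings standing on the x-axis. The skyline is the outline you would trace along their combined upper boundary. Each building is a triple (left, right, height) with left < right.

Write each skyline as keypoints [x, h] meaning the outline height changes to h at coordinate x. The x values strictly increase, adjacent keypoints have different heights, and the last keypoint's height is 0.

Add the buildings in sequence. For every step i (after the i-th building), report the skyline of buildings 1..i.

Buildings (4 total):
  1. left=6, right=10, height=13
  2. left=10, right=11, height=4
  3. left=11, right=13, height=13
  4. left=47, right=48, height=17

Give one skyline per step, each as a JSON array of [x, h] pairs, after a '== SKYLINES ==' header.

== SKYLINES ==
[[6,13],[10,0]]
[[6,13],[10,4],[11,0]]
[[6,13],[10,4],[11,13],[13,0]]
[[6,13],[10,4],[11,13],[13,0],[47,17],[48,0]]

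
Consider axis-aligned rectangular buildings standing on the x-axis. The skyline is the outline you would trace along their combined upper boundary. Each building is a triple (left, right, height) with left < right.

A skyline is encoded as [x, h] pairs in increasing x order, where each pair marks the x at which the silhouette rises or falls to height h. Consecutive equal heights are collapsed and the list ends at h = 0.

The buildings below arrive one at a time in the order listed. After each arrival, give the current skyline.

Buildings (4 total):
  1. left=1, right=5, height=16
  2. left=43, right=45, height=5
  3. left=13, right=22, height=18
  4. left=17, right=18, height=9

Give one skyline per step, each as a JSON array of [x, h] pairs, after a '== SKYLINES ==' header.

== SKYLINES ==
[[1,16],[5,0]]
[[1,16],[5,0],[43,5],[45,0]]
[[1,16],[5,0],[13,18],[22,0],[43,5],[45,0]]
[[1,16],[5,0],[13,18],[22,0],[43,5],[45,0]]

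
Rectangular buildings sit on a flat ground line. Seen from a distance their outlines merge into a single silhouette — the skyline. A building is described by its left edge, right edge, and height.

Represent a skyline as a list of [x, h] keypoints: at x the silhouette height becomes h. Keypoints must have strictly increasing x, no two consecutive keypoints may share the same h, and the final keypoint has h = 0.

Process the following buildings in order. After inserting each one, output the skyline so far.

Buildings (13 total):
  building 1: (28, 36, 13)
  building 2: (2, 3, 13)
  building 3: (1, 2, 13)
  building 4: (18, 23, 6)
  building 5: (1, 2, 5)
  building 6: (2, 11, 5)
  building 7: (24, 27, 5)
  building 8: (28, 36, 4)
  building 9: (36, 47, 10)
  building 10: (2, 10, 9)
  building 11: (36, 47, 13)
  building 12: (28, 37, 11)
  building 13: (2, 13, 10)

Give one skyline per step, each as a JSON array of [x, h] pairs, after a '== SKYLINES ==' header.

== SKYLINES ==
[[28,13],[36,0]]
[[2,13],[3,0],[28,13],[36,0]]
[[1,13],[3,0],[28,13],[36,0]]
[[1,13],[3,0],[18,6],[23,0],[28,13],[36,0]]
[[1,13],[3,0],[18,6],[23,0],[28,13],[36,0]]
[[1,13],[3,5],[11,0],[18,6],[23,0],[28,13],[36,0]]
[[1,13],[3,5],[11,0],[18,6],[23,0],[24,5],[27,0],[28,13],[36,0]]
[[1,13],[3,5],[11,0],[18,6],[23,0],[24,5],[27,0],[28,13],[36,0]]
[[1,13],[3,5],[11,0],[18,6],[23,0],[24,5],[27,0],[28,13],[36,10],[47,0]]
[[1,13],[3,9],[10,5],[11,0],[18,6],[23,0],[24,5],[27,0],[28,13],[36,10],[47,0]]
[[1,13],[3,9],[10,5],[11,0],[18,6],[23,0],[24,5],[27,0],[28,13],[47,0]]
[[1,13],[3,9],[10,5],[11,0],[18,6],[23,0],[24,5],[27,0],[28,13],[47,0]]
[[1,13],[3,10],[13,0],[18,6],[23,0],[24,5],[27,0],[28,13],[47,0]]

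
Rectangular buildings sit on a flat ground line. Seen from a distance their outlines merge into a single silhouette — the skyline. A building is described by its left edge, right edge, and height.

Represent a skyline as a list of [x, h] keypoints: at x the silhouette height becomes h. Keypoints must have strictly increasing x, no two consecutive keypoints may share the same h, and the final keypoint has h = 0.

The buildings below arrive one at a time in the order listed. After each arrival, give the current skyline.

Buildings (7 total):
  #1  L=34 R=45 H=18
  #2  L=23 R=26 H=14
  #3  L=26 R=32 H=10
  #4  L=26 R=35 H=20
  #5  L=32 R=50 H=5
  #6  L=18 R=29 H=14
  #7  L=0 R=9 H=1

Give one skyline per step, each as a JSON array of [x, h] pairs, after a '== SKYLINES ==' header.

== SKYLINES ==
[[34,18],[45,0]]
[[23,14],[26,0],[34,18],[45,0]]
[[23,14],[26,10],[32,0],[34,18],[45,0]]
[[23,14],[26,20],[35,18],[45,0]]
[[23,14],[26,20],[35,18],[45,5],[50,0]]
[[18,14],[26,20],[35,18],[45,5],[50,0]]
[[0,1],[9,0],[18,14],[26,20],[35,18],[45,5],[50,0]]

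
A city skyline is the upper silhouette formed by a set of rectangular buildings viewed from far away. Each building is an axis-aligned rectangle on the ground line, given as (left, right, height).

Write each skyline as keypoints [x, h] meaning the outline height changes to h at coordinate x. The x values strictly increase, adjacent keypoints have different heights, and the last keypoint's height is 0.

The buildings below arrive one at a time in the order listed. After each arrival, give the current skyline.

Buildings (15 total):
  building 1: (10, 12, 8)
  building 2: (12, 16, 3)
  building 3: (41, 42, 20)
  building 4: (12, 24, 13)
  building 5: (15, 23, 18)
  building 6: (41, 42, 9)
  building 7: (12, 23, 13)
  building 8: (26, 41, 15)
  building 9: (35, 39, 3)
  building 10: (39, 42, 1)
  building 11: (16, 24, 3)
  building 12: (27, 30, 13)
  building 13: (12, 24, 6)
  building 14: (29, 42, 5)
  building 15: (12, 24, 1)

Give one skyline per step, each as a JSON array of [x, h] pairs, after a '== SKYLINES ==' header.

== SKYLINES ==
[[10,8],[12,0]]
[[10,8],[12,3],[16,0]]
[[10,8],[12,3],[16,0],[41,20],[42,0]]
[[10,8],[12,13],[24,0],[41,20],[42,0]]
[[10,8],[12,13],[15,18],[23,13],[24,0],[41,20],[42,0]]
[[10,8],[12,13],[15,18],[23,13],[24,0],[41,20],[42,0]]
[[10,8],[12,13],[15,18],[23,13],[24,0],[41,20],[42,0]]
[[10,8],[12,13],[15,18],[23,13],[24,0],[26,15],[41,20],[42,0]]
[[10,8],[12,13],[15,18],[23,13],[24,0],[26,15],[41,20],[42,0]]
[[10,8],[12,13],[15,18],[23,13],[24,0],[26,15],[41,20],[42,0]]
[[10,8],[12,13],[15,18],[23,13],[24,0],[26,15],[41,20],[42,0]]
[[10,8],[12,13],[15,18],[23,13],[24,0],[26,15],[41,20],[42,0]]
[[10,8],[12,13],[15,18],[23,13],[24,0],[26,15],[41,20],[42,0]]
[[10,8],[12,13],[15,18],[23,13],[24,0],[26,15],[41,20],[42,0]]
[[10,8],[12,13],[15,18],[23,13],[24,0],[26,15],[41,20],[42,0]]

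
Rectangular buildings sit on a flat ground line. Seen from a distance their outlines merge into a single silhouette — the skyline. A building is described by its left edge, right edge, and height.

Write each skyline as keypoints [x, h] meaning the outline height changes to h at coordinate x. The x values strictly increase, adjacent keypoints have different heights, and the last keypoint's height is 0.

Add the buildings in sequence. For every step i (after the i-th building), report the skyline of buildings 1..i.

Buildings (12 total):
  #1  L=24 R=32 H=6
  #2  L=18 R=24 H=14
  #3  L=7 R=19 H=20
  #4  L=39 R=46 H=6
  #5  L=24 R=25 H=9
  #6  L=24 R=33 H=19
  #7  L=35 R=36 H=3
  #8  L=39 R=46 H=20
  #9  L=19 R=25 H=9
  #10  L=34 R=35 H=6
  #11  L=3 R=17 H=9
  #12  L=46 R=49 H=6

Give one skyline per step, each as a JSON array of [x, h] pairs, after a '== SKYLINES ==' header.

== SKYLINES ==
[[24,6],[32,0]]
[[18,14],[24,6],[32,0]]
[[7,20],[19,14],[24,6],[32,0]]
[[7,20],[19,14],[24,6],[32,0],[39,6],[46,0]]
[[7,20],[19,14],[24,9],[25,6],[32,0],[39,6],[46,0]]
[[7,20],[19,14],[24,19],[33,0],[39,6],[46,0]]
[[7,20],[19,14],[24,19],[33,0],[35,3],[36,0],[39,6],[46,0]]
[[7,20],[19,14],[24,19],[33,0],[35,3],[36,0],[39,20],[46,0]]
[[7,20],[19,14],[24,19],[33,0],[35,3],[36,0],[39,20],[46,0]]
[[7,20],[19,14],[24,19],[33,0],[34,6],[35,3],[36,0],[39,20],[46,0]]
[[3,9],[7,20],[19,14],[24,19],[33,0],[34,6],[35,3],[36,0],[39,20],[46,0]]
[[3,9],[7,20],[19,14],[24,19],[33,0],[34,6],[35,3],[36,0],[39,20],[46,6],[49,0]]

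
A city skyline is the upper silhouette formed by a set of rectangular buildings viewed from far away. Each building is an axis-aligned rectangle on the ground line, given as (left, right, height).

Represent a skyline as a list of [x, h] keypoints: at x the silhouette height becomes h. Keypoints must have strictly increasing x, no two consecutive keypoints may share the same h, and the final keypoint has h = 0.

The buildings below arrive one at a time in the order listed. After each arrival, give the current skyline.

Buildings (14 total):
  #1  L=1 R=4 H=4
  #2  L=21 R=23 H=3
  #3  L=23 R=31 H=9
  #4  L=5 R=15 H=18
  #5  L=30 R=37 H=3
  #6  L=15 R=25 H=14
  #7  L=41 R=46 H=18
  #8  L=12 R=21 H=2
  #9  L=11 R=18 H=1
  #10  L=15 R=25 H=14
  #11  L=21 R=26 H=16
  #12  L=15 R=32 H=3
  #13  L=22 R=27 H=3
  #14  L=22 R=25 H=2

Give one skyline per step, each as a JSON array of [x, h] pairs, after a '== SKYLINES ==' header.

== SKYLINES ==
[[1,4],[4,0]]
[[1,4],[4,0],[21,3],[23,0]]
[[1,4],[4,0],[21,3],[23,9],[31,0]]
[[1,4],[4,0],[5,18],[15,0],[21,3],[23,9],[31,0]]
[[1,4],[4,0],[5,18],[15,0],[21,3],[23,9],[31,3],[37,0]]
[[1,4],[4,0],[5,18],[15,14],[25,9],[31,3],[37,0]]
[[1,4],[4,0],[5,18],[15,14],[25,9],[31,3],[37,0],[41,18],[46,0]]
[[1,4],[4,0],[5,18],[15,14],[25,9],[31,3],[37,0],[41,18],[46,0]]
[[1,4],[4,0],[5,18],[15,14],[25,9],[31,3],[37,0],[41,18],[46,0]]
[[1,4],[4,0],[5,18],[15,14],[25,9],[31,3],[37,0],[41,18],[46,0]]
[[1,4],[4,0],[5,18],[15,14],[21,16],[26,9],[31,3],[37,0],[41,18],[46,0]]
[[1,4],[4,0],[5,18],[15,14],[21,16],[26,9],[31,3],[37,0],[41,18],[46,0]]
[[1,4],[4,0],[5,18],[15,14],[21,16],[26,9],[31,3],[37,0],[41,18],[46,0]]
[[1,4],[4,0],[5,18],[15,14],[21,16],[26,9],[31,3],[37,0],[41,18],[46,0]]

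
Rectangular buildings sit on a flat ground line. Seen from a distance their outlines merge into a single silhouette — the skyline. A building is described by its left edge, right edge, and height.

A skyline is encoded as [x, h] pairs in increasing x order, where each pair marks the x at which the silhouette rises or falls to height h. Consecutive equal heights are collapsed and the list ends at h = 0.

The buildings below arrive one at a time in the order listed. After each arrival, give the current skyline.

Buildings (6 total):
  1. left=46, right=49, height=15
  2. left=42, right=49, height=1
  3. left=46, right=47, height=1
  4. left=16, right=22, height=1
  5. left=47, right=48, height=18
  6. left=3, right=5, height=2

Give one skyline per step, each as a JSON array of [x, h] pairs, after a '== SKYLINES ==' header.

== SKYLINES ==
[[46,15],[49,0]]
[[42,1],[46,15],[49,0]]
[[42,1],[46,15],[49,0]]
[[16,1],[22,0],[42,1],[46,15],[49,0]]
[[16,1],[22,0],[42,1],[46,15],[47,18],[48,15],[49,0]]
[[3,2],[5,0],[16,1],[22,0],[42,1],[46,15],[47,18],[48,15],[49,0]]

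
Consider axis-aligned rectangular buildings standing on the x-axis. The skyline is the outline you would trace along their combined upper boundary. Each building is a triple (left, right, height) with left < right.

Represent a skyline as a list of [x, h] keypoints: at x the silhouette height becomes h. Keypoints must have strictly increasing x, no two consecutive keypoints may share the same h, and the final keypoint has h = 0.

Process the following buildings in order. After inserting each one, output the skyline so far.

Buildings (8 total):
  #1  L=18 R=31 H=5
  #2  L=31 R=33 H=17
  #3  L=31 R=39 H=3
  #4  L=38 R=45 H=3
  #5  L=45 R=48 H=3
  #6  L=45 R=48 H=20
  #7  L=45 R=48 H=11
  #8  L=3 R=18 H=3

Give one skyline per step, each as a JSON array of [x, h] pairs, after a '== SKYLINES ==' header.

== SKYLINES ==
[[18,5],[31,0]]
[[18,5],[31,17],[33,0]]
[[18,5],[31,17],[33,3],[39,0]]
[[18,5],[31,17],[33,3],[45,0]]
[[18,5],[31,17],[33,3],[48,0]]
[[18,5],[31,17],[33,3],[45,20],[48,0]]
[[18,5],[31,17],[33,3],[45,20],[48,0]]
[[3,3],[18,5],[31,17],[33,3],[45,20],[48,0]]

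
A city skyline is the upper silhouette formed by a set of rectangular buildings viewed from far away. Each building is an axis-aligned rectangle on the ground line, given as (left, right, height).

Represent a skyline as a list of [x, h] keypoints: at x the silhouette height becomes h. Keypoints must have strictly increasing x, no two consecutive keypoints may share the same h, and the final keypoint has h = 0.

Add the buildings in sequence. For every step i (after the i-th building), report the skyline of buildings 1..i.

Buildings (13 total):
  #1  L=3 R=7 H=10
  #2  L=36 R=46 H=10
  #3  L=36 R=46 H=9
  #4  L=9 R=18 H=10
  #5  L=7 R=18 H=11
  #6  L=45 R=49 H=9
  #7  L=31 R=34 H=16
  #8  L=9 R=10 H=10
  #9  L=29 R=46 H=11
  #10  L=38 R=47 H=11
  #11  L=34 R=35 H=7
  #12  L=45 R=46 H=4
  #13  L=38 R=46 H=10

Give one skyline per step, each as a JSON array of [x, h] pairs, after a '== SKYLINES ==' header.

== SKYLINES ==
[[3,10],[7,0]]
[[3,10],[7,0],[36,10],[46,0]]
[[3,10],[7,0],[36,10],[46,0]]
[[3,10],[7,0],[9,10],[18,0],[36,10],[46,0]]
[[3,10],[7,11],[18,0],[36,10],[46,0]]
[[3,10],[7,11],[18,0],[36,10],[46,9],[49,0]]
[[3,10],[7,11],[18,0],[31,16],[34,0],[36,10],[46,9],[49,0]]
[[3,10],[7,11],[18,0],[31,16],[34,0],[36,10],[46,9],[49,0]]
[[3,10],[7,11],[18,0],[29,11],[31,16],[34,11],[46,9],[49,0]]
[[3,10],[7,11],[18,0],[29,11],[31,16],[34,11],[47,9],[49,0]]
[[3,10],[7,11],[18,0],[29,11],[31,16],[34,11],[47,9],[49,0]]
[[3,10],[7,11],[18,0],[29,11],[31,16],[34,11],[47,9],[49,0]]
[[3,10],[7,11],[18,0],[29,11],[31,16],[34,11],[47,9],[49,0]]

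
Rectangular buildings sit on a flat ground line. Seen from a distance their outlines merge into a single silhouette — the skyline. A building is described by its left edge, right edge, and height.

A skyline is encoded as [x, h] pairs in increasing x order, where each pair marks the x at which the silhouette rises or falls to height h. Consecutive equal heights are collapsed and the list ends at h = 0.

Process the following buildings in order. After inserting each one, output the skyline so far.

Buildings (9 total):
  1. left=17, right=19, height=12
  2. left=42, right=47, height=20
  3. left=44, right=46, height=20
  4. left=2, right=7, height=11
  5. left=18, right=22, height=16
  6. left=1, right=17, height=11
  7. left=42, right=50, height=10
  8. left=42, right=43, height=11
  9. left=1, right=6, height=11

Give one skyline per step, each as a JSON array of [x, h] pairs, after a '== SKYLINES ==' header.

== SKYLINES ==
[[17,12],[19,0]]
[[17,12],[19,0],[42,20],[47,0]]
[[17,12],[19,0],[42,20],[47,0]]
[[2,11],[7,0],[17,12],[19,0],[42,20],[47,0]]
[[2,11],[7,0],[17,12],[18,16],[22,0],[42,20],[47,0]]
[[1,11],[17,12],[18,16],[22,0],[42,20],[47,0]]
[[1,11],[17,12],[18,16],[22,0],[42,20],[47,10],[50,0]]
[[1,11],[17,12],[18,16],[22,0],[42,20],[47,10],[50,0]]
[[1,11],[17,12],[18,16],[22,0],[42,20],[47,10],[50,0]]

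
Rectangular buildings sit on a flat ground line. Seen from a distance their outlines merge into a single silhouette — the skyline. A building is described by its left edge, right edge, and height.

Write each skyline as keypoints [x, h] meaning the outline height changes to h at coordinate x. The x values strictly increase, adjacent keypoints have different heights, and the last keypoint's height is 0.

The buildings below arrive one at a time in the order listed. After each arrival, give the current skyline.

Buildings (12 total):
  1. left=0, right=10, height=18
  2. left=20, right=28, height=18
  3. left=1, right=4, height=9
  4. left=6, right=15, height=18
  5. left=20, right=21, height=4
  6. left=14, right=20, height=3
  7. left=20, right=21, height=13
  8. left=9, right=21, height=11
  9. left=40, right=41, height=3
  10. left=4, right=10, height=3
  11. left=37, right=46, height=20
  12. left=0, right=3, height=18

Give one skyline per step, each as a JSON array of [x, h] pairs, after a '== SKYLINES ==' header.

== SKYLINES ==
[[0,18],[10,0]]
[[0,18],[10,0],[20,18],[28,0]]
[[0,18],[10,0],[20,18],[28,0]]
[[0,18],[15,0],[20,18],[28,0]]
[[0,18],[15,0],[20,18],[28,0]]
[[0,18],[15,3],[20,18],[28,0]]
[[0,18],[15,3],[20,18],[28,0]]
[[0,18],[15,11],[20,18],[28,0]]
[[0,18],[15,11],[20,18],[28,0],[40,3],[41,0]]
[[0,18],[15,11],[20,18],[28,0],[40,3],[41,0]]
[[0,18],[15,11],[20,18],[28,0],[37,20],[46,0]]
[[0,18],[15,11],[20,18],[28,0],[37,20],[46,0]]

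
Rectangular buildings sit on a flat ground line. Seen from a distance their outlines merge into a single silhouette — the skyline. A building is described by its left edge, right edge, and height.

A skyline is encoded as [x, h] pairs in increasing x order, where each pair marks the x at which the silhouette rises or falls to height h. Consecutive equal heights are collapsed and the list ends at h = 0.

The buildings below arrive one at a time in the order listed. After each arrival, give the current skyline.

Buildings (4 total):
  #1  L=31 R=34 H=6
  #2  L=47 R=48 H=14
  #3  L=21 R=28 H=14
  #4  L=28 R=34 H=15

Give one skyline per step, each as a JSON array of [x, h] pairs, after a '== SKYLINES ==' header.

== SKYLINES ==
[[31,6],[34,0]]
[[31,6],[34,0],[47,14],[48,0]]
[[21,14],[28,0],[31,6],[34,0],[47,14],[48,0]]
[[21,14],[28,15],[34,0],[47,14],[48,0]]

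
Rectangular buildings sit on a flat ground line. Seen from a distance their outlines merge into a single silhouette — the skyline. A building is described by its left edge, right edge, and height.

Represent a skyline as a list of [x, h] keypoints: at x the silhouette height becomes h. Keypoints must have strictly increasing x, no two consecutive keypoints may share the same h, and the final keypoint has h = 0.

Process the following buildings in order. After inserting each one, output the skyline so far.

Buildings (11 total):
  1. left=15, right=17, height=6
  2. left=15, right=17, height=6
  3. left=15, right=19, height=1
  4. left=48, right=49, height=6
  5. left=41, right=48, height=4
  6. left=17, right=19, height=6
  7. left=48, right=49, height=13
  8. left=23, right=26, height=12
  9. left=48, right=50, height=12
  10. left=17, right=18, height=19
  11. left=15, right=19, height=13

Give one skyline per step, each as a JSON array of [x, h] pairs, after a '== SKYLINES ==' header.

== SKYLINES ==
[[15,6],[17,0]]
[[15,6],[17,0]]
[[15,6],[17,1],[19,0]]
[[15,6],[17,1],[19,0],[48,6],[49,0]]
[[15,6],[17,1],[19,0],[41,4],[48,6],[49,0]]
[[15,6],[19,0],[41,4],[48,6],[49,0]]
[[15,6],[19,0],[41,4],[48,13],[49,0]]
[[15,6],[19,0],[23,12],[26,0],[41,4],[48,13],[49,0]]
[[15,6],[19,0],[23,12],[26,0],[41,4],[48,13],[49,12],[50,0]]
[[15,6],[17,19],[18,6],[19,0],[23,12],[26,0],[41,4],[48,13],[49,12],[50,0]]
[[15,13],[17,19],[18,13],[19,0],[23,12],[26,0],[41,4],[48,13],[49,12],[50,0]]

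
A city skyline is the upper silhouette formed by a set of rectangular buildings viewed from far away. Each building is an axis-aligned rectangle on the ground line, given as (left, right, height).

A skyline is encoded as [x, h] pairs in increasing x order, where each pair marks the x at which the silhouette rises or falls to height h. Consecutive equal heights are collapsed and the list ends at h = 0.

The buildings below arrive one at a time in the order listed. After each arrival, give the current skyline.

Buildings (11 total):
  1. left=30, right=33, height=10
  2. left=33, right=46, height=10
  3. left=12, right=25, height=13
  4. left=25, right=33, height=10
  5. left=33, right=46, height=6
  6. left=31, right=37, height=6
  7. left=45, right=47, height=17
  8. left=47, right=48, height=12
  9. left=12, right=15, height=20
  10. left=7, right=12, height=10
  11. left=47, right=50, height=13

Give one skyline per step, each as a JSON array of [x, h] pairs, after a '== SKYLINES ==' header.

== SKYLINES ==
[[30,10],[33,0]]
[[30,10],[46,0]]
[[12,13],[25,0],[30,10],[46,0]]
[[12,13],[25,10],[46,0]]
[[12,13],[25,10],[46,0]]
[[12,13],[25,10],[46,0]]
[[12,13],[25,10],[45,17],[47,0]]
[[12,13],[25,10],[45,17],[47,12],[48,0]]
[[12,20],[15,13],[25,10],[45,17],[47,12],[48,0]]
[[7,10],[12,20],[15,13],[25,10],[45,17],[47,12],[48,0]]
[[7,10],[12,20],[15,13],[25,10],[45,17],[47,13],[50,0]]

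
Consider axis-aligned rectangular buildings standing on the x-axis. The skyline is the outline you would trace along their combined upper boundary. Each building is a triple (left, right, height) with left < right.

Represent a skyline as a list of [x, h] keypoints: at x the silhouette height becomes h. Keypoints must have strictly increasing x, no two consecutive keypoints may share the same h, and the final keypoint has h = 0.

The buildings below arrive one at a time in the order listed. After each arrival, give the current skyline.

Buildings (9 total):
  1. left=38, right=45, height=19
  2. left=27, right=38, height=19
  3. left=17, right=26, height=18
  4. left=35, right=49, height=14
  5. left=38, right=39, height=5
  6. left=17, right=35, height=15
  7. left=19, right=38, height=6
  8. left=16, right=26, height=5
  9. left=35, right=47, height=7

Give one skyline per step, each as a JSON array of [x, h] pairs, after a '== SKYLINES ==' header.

== SKYLINES ==
[[38,19],[45,0]]
[[27,19],[45,0]]
[[17,18],[26,0],[27,19],[45,0]]
[[17,18],[26,0],[27,19],[45,14],[49,0]]
[[17,18],[26,0],[27,19],[45,14],[49,0]]
[[17,18],[26,15],[27,19],[45,14],[49,0]]
[[17,18],[26,15],[27,19],[45,14],[49,0]]
[[16,5],[17,18],[26,15],[27,19],[45,14],[49,0]]
[[16,5],[17,18],[26,15],[27,19],[45,14],[49,0]]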